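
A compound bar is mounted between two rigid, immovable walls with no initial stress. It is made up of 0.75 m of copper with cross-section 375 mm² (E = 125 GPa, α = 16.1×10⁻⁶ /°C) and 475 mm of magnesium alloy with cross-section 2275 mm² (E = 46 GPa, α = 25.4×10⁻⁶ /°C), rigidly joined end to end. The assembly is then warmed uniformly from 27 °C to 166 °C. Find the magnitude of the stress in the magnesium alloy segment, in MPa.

If the supports were absent, the total length change would be Σ αᵢΔT Lᵢ = 16.1×10⁻⁶×139×750 + 25.4×10⁻⁶×139×475 = 3.355 mm.
The walls prevent any net length change, so an axial force P (same in every segment) develops. Compatibility: P · Σ Lᵢ/(AᵢEᵢ) = δ_free.
Σ Lᵢ/(AᵢEᵢ) = 750/(375×125×10³) + 475/(2275×46×10³) = 2.054×10⁻⁵ mm/N.
Hence P = δ_free / Σ(L/AE) = 3.355/2.054×10⁻⁵ = 163.4 kN (compressive).
σ_{magnesium alloy} = P / A = 163400 / 2275 = 71.81 MPa.

σ ≈ 71.8 MPa (compressive)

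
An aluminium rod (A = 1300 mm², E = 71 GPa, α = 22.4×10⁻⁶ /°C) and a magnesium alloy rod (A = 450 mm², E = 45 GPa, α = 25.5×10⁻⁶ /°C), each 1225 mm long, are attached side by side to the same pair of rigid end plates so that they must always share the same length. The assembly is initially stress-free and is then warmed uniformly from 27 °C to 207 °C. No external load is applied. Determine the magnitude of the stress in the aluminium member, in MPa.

The magnesium alloy has the larger α, so on heating it would change length more than the aluminium if both were free. The rigid plates force a common final length, so the magnesium alloy is put into compression and the aluminium into tension, with equal and opposite forces P (no external load).
Compatibility of the two members (thermal + elastic change equal): (α₁ − α₂)ΔT = P·[1/(A₁E₁) + 1/(A₂E₂)].
|α₁ − α₂|·ΔT = 3.1×10⁻⁶ × 180 = 0.000558.
1/(A₁E₁) + 1/(A₂E₂) = 1/(1300×71×10³) + 1/(450×45×10³) = 6.022×10⁻⁸ N⁻¹.
So P = 0.000558 / 6.022×10⁻⁸ = 9.266 kN.
σ_{aluminium} = P/A₁ = 9266/1300 = 7.128 MPa, tensile.

σ ≈ 7.13 MPa (tensile)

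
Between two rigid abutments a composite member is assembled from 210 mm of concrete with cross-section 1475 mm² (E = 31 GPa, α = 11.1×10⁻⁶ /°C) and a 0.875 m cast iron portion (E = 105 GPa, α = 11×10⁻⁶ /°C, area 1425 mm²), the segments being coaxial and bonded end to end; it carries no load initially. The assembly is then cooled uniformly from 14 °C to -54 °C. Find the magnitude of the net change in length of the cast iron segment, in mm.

|ΔL| ≈ 0.199 mm

With the walls removed the bar would change length by δ_free = Σ αᵢΔT Lᵢ = 11.1×10⁻⁶×68×210 + 11×10⁻⁶×68×875 = 0.813 mm.
The rigid supports impose zero overall length change; the single axial force P common to all segments must satisfy P Σ Lᵢ/(AᵢEᵢ) = δ_free.
Σ Lᵢ/(AᵢEᵢ) = 210/(1475×31×10³) + 875/(1425×105×10³) = 1.044×10⁻⁵ mm/N.
P = 0.813 / 1.044×10⁻⁵ = 77870 N = 77.87 kN, tensile.
For the cast iron segment, free thermal change = 11×10⁻⁶×68×875 = 0.6545 mm and elastic change from P = 77870×875/(1425×105×10³) = 0.4554 mm; these oppose, so the net change is 0.199 mm (segment shortens).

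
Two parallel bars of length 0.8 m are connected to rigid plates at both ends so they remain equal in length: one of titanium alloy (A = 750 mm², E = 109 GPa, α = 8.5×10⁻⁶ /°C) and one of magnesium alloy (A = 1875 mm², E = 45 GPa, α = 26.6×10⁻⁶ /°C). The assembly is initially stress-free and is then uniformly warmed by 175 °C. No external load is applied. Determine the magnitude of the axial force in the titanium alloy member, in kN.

Equilibrium of a rigid end plate with no external load gives equal and opposite internal forces ±P in the two members. Since α_{magnesium alloy} > α_{titanium alloy}, heating drives the magnesium alloy into compression and the titanium alloy into tension.
Equating the net (thermal + elastic) strains gives |α₁ − α₂|·ΔT = P·[1/(A₁E₁) + 1/(A₂E₂)].
|α₁ − α₂|·ΔT = 18.1×10⁻⁶ × 175 = 0.003167.
1/(A₁E₁) + 1/(A₂E₂) = 1/(750×109×10³) + 1/(1875×45×10³) = 2.408×10⁻⁸ N⁻¹.
P = 0.003167 / 2.408×10⁻⁸ = 131500 N = 131.5 kN.

P ≈ 132 kN (tensile in the titanium alloy)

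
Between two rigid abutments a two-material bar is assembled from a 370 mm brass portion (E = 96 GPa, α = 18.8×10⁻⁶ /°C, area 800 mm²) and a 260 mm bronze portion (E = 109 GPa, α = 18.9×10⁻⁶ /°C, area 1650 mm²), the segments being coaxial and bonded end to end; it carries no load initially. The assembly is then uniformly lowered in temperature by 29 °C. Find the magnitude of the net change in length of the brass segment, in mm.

With the walls removed the bar would change length by δ_free = Σ αᵢΔT Lᵢ = 18.8×10⁻⁶×29×370 + 18.9×10⁻⁶×29×260 = 0.3442 mm.
Since the ends are fixed, an axial force P builds up, equal in every segment, with P · Σ Lᵢ/(AᵢEᵢ) = δ_free.
The series flexibility is Σ Lᵢ/(AᵢEᵢ) = 370/(800×96×10³) + 260/(1650×109×10³) = 6.263×10⁻⁶ mm/N.
P = 0.3442 / 6.263×10⁻⁶ = 54960 N = 54.96 kN, tensile.
For the brass segment, free thermal change = 18.8×10⁻⁶×29×370 = 0.2017 mm and elastic change from P = 54960×370/(800×96×10³) = 0.2648 mm; these oppose, so the net change is 0.0631 mm (segment lengthens).

|ΔL| ≈ 0.0631 mm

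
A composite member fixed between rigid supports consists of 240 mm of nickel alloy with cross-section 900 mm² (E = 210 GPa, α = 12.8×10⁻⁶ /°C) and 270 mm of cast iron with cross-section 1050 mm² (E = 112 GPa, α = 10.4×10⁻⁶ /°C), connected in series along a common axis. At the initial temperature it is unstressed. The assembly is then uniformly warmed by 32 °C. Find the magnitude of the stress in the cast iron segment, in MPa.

If the supports were absent, the total length change would be Σ αᵢΔT Lᵢ = 12.8×10⁻⁶×32×240 + 10.4×10⁻⁶×32×270 = 0.1882 mm.
The walls prevent any net length change, so an axial force P (same in every segment) develops. Compatibility: P · Σ Lᵢ/(AᵢEᵢ) = δ_free.
The series flexibility is Σ Lᵢ/(AᵢEᵢ) = 240/(900×210×10³) + 270/(1050×112×10³) = 3.566×10⁻⁶ mm/N.
Hence P = δ_free / Σ(L/AE) = 0.1882/3.566×10⁻⁶ = 52.77 kN (compressive).
σ_{cast iron} = P / A = 52770 / 1050 = 50.26 MPa.

σ ≈ 50.3 MPa (compressive)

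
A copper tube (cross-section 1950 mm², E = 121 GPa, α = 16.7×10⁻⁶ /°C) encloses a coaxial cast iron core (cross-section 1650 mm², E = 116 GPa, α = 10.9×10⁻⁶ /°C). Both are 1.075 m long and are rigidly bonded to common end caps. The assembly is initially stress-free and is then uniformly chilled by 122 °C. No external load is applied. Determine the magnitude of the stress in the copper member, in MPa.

σ ≈ 38.3 MPa (tensile)

Both members must finish at the same length. With the larger α, the copper tends to over-contract; the plates restrain it, putting the copper in tension and the cast iron in compression. With no external load the two internal forces are equal and opposite, magnitude P.
Setting the final lengths equal and cancelling L: (α₁ − α₂)ΔT = P/(A₁E₁) + P/(A₂E₂).
|α₁ − α₂|·ΔT = 5.8×10⁻⁶ × 122 = 0.0007076.
1/(A₁E₁) + 1/(A₂E₂) = 1/(1950×121×10³) + 1/(1650×116×10³) = 9.463×10⁻⁹ N⁻¹.
P = 0.0007076 / 9.463×10⁻⁹ = 74780 N = 74.78 kN.
σ_{copper} = P/A₁ = 74780/1950 = 38.35 MPa, tensile.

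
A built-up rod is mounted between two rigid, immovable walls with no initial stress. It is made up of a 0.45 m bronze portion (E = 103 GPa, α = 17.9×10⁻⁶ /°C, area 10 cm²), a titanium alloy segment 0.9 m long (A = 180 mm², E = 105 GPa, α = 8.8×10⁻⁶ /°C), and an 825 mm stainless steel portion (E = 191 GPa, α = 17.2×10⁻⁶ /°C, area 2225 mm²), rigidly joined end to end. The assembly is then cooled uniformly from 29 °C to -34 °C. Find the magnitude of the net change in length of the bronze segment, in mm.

|ΔL| ≈ 0.354 mm

Free thermal contraction of the whole bar: Σ αᵢΔT Lᵢ = 17.9×10⁻⁶×63×450 + 8.8×10⁻⁶×63×900 + 17.2×10⁻⁶×63×825 = 1.9 mm.
The walls prevent any net length change, so an axial force P (same in every segment) develops. Compatibility: P · Σ Lᵢ/(AᵢEᵢ) = δ_free.
The series flexibility is Σ Lᵢ/(AᵢEᵢ) = 450/(1000×103×10³) + 900/(180×105×10³) + 825/(2225×191×10³) = 5.393×10⁻⁵ mm/N.
Hence P = δ_free / Σ(L/AE) = 1.9/5.393×10⁻⁵ = 35.24 kN (tensile).
For the bronze segment, free thermal change = 17.9×10⁻⁶×63×450 = 0.5075 mm and elastic change from P = 35240×450/(1000×103×10³) = 0.154 mm; these oppose, so the net change is 0.354 mm (segment shortens).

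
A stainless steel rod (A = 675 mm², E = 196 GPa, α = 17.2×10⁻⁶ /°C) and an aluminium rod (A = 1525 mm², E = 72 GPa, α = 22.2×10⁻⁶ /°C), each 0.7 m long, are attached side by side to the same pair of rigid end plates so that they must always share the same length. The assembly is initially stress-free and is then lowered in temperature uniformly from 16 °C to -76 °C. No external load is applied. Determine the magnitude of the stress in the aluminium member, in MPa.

σ ≈ 18.1 MPa (tensile)

The aluminium has the larger α, so on cooling it would change length more than the stainless steel if both were free. The rigid plates force a common final length, so the aluminium is put into tension and the stainless steel into compression, with equal and opposite forces P (no external load).
Setting the final lengths equal and cancelling L: (α₁ − α₂)ΔT = P/(A₁E₁) + P/(A₂E₂).
|α₁ − α₂|·ΔT = 5×10⁻⁶ × 92 = 0.00046.
1/(A₁E₁) + 1/(A₂E₂) = 1/(675×196×10³) + 1/(1525×72×10³) = 1.667×10⁻⁸ N⁻¹.
So P = 0.00046 / 1.667×10⁻⁸ = 27.6 kN.
σ_{aluminium} = P/A₂ = 27600/1525 = 18.1 MPa, tensile.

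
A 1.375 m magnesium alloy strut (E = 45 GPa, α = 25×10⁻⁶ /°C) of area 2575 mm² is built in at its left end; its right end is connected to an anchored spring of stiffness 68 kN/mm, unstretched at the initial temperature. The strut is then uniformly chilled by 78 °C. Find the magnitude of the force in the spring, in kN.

P ≈ 101 kN

The unrestrained thermal change is αΔT L = 25×10⁻⁶ × 78 × 1375 = 2.681 mm.
With a force P in the spring, the elastic change of the strut is PL/(AE) and that of the spring is P/k; compatibility requires their sum to equal δ_free.
So P = δ_free / [L/(AE) + 1/k] = 2.681 / [ 1375/(2575×45×10³) + 1/(68×10³) ].
P = 2.681 / 2.657×10⁻⁵ = 100900 N.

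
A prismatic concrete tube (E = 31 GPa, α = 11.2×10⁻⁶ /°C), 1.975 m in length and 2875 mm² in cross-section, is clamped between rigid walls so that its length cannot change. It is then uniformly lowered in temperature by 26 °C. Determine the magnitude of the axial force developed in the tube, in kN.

The ends cannot move, so σ = EαΔT = 31×10³ × 11.2×10⁻⁶ × 26 = 9.027 MPa.
Axial force P = σA = 9.027 × 2875 = 25950 N = 25.95 kN, tensile.

P ≈ 26 kN (tensile)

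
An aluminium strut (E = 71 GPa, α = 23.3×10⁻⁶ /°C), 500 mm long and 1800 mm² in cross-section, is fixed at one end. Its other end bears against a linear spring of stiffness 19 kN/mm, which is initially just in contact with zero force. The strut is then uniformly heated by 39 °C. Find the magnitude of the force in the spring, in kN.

P ≈ 8.04 kN

The unrestrained thermal change is αΔT L = 23.3×10⁻⁶ × 39 × 500 = 0.4544 mm.
With a force P in the spring, the elastic change of the strut is PL/(AE) and that of the spring is P/k; compatibility requires their sum to equal δ_free.
P [ L/(AE) + 1/k ] = δ_free → P [ 500/(1800×71×10³) + 1/(19×10³) ] = 0.4544.
P = 0.4544 / 5.654×10⁻⁵ = 8035 N.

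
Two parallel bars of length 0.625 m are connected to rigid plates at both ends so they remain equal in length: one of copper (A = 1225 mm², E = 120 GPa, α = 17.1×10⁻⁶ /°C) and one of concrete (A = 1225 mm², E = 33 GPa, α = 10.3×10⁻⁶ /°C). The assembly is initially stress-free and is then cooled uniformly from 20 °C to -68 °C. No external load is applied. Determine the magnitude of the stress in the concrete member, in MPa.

σ ≈ 15.5 MPa (compressive)

The copper has the larger α, so on cooling it would change length more than the concrete if both were free. The rigid plates force a common final length, so the copper is put into tension and the concrete into compression, with equal and opposite forces P (no external load).
Compatibility of the two members (thermal + elastic change equal): (α₁ − α₂)ΔT = P·[1/(A₁E₁) + 1/(A₂E₂)].
|α₁ − α₂|·ΔT = 6.8×10⁻⁶ × 88 = 0.0005984.
1/(A₁E₁) + 1/(A₂E₂) = 1/(1225×120×10³) + 1/(1225×33×10³) = 3.154×10⁻⁸ N⁻¹.
So P = 0.0005984 / 3.154×10⁻⁸ = 18.97 kN.
σ_{concrete} = P/A₂ = 18970/1225 = 15.49 MPa, compressive.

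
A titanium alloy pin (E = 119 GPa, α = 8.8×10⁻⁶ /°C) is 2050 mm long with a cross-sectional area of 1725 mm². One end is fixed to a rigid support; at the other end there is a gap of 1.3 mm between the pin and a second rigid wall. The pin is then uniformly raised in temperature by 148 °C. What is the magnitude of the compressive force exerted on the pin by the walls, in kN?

If the wall were absent the pin would grow by αΔT L = 8.8×10⁻⁶ × 148 × 2050 = 2.67 mm.
After closing the 1.3 mm clearance, 2.67 − 1.3 = 1.37 mm of expansion remains to be suppressed by the wall.
So σ = E(δ_free − g)/L = 119×10³ × 1.37/2050 = 79.52 MPa.
P = σA = 79.52 × 1725 = 137.2 kN.

P ≈ 137 kN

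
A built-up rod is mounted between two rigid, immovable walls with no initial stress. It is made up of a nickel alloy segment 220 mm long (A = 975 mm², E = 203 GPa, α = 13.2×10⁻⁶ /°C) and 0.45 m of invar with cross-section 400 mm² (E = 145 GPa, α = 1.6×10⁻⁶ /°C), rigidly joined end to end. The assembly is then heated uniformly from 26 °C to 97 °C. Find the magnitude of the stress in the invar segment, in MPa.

With the walls removed the bar would change length by δ_free = Σ αᵢΔT Lᵢ = 13.2×10⁻⁶×71×220 + 1.6×10⁻⁶×71×450 = 0.2573 mm.
The rigid supports impose zero overall length change; the single axial force P common to all segments must satisfy P Σ Lᵢ/(AᵢEᵢ) = δ_free.
The series flexibility is Σ Lᵢ/(AᵢEᵢ) = 220/(975×203×10³) + 450/(400×145×10³) = 8.87×10⁻⁶ mm/N.
So P = 0.2573 / 8.87×10⁻⁶ = 29.01 kN, compressive.
σ_{invar} = P / A = 29010 / 400 = 72.52 MPa.

σ ≈ 72.5 MPa (compressive)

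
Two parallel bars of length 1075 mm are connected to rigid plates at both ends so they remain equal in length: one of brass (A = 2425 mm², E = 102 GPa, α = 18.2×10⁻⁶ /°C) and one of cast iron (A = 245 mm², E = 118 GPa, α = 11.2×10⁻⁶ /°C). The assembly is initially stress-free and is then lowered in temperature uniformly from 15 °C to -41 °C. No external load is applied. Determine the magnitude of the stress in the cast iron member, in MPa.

Equilibrium of a rigid end plate with no external load gives equal and opposite internal forces ±P in the two members. Since α_{brass} > α_{cast iron}, cooling drives the brass into tension and the cast iron into compression.
Equating the net (thermal + elastic) strains gives |α₁ − α₂|·ΔT = P·[1/(A₁E₁) + 1/(A₂E₂)].
|α₁ − α₂|·ΔT = 7×10⁻⁶ × 56 = 0.000392.
1/(A₁E₁) + 1/(A₂E₂) = 1/(2425×102×10³) + 1/(245×118×10³) = 3.863×10⁻⁸ N⁻¹.
P = 0.000392 / 3.863×10⁻⁸ = 10150 N = 10.15 kN.
σ_{cast iron} = P/A₂ = 10150/245 = 41.42 MPa, compressive.

σ ≈ 41.4 MPa (compressive)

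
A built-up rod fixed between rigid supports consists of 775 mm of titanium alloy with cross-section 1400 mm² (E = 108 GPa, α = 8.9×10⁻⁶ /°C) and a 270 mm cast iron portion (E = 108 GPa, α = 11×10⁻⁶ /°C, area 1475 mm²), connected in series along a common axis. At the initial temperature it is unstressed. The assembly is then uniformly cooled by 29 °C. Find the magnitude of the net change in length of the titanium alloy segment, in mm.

|ΔL| ≈ 0.015 mm

If the supports were absent, the total length change would be Σ αᵢΔT Lᵢ = 8.9×10⁻⁶×29×775 + 11×10⁻⁶×29×270 = 0.2862 mm.
The rigid supports impose zero overall length change; the single axial force P common to all segments must satisfy P Σ Lᵢ/(AᵢEᵢ) = δ_free.
The series flexibility is Σ Lᵢ/(AᵢEᵢ) = 775/(1400×108×10³) + 270/(1475×108×10³) = 6.821×10⁻⁶ mm/N.
So P = 0.2862 / 6.821×10⁻⁶ = 41.96 kN, tensile.
For the titanium alloy segment, free thermal change = 8.9×10⁻⁶×29×775 = 0.2 mm and elastic change from P = 41960×775/(1400×108×10³) = 0.215 mm; these oppose, so the net change is 0.015 mm (segment lengthens).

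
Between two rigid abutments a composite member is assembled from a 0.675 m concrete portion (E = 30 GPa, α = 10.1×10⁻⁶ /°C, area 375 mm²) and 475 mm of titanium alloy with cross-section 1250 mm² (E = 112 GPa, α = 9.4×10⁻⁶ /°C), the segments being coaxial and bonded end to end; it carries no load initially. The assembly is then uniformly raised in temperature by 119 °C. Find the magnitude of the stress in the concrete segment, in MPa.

With the walls removed the bar would change length by δ_free = Σ αᵢΔT Lᵢ = 10.1×10⁻⁶×119×675 + 9.4×10⁻⁶×119×475 = 1.343 mm.
The walls prevent any net length change, so an axial force P (same in every segment) develops. Compatibility: P · Σ Lᵢ/(AᵢEᵢ) = δ_free.
The series flexibility is Σ Lᵢ/(AᵢEᵢ) = 675/(375×30×10³) + 475/(1250×112×10³) = 6.339×10⁻⁵ mm/N.
Hence P = δ_free / Σ(L/AE) = 1.343/6.339×10⁻⁵ = 21.18 kN (compressive).
σ_{concrete} = P / A = 21180 / 375 = 56.48 MPa.

σ ≈ 56.5 MPa (compressive)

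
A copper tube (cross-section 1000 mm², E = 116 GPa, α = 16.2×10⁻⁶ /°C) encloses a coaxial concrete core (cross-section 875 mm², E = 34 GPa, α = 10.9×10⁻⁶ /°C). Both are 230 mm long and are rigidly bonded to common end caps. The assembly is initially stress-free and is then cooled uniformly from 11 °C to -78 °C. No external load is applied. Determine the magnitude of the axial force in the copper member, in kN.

P ≈ 11.2 kN (tensile in the copper)

Both members must finish at the same length. With the larger α, the copper tends to over-contract; the plates restrain it, putting the copper in tension and the concrete in compression. With no external load the two internal forces are equal and opposite, magnitude P.
Compatibility of the two members (thermal + elastic change equal): (α₁ − α₂)ΔT = P·[1/(A₁E₁) + 1/(A₂E₂)].
|α₁ − α₂|·ΔT = 5.3×10⁻⁶ × 89 = 0.0004717.
1/(A₁E₁) + 1/(A₂E₂) = 1/(1000×116×10³) + 1/(875×34×10³) = 4.223×10⁻⁸ N⁻¹.
P = 0.0004717 / 4.223×10⁻⁸ = 11170 N = 11.17 kN.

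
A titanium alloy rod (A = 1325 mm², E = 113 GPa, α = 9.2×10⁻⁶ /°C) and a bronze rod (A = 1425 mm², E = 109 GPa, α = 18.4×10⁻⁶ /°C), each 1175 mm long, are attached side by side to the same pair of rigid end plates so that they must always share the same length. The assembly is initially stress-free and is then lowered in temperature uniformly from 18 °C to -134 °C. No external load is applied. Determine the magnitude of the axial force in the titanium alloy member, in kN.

Both members must finish at the same length. With the larger α, the bronze tends to over-contract; the plates restrain it, putting the bronze in tension and the titanium alloy in compression. With no external load the two internal forces are equal and opposite, magnitude P.
Equating the net (thermal + elastic) strains gives |α₁ − α₂|·ΔT = P·[1/(A₁E₁) + 1/(A₂E₂)].
|α₁ − α₂|·ΔT = 9.2×10⁻⁶ × 152 = 0.001398.
1/(A₁E₁) + 1/(A₂E₂) = 1/(1325×113×10³) + 1/(1425×109×10³) = 1.312×10⁻⁸ N⁻¹.
So P = 0.001398 / 1.312×10⁻⁸ = 106.6 kN.

P ≈ 107 kN (compressive in the titanium alloy)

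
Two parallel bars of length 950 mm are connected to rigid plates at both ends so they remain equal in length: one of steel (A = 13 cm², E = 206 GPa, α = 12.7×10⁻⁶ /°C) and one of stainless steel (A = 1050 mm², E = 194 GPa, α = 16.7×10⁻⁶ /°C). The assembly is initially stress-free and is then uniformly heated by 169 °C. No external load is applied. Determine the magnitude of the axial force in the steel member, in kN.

The stainless steel has the larger α, so on heating it would change length more than the steel if both were free. The rigid plates force a common final length, so the stainless steel is put into compression and the steel into tension, with equal and opposite forces P (no external load).
Equating the net (thermal + elastic) strains gives |α₁ − α₂|·ΔT = P·[1/(A₁E₁) + 1/(A₂E₂)].
|α₁ − α₂|·ΔT = 4×10⁻⁶ × 169 = 0.000676.
1/(A₁E₁) + 1/(A₂E₂) = 1/(1300×206×10³) + 1/(1050×194×10³) = 8.643×10⁻⁹ N⁻¹.
So P = 0.000676 / 8.643×10⁻⁹ = 78.21 kN.

P ≈ 78.2 kN (tensile in the steel)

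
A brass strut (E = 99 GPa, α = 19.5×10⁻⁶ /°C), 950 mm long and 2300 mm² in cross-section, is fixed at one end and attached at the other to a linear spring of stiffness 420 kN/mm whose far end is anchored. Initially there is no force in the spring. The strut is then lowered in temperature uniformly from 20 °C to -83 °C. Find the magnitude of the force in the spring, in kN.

P ≈ 291 kN

Free thermal contraction: δ_free = αΔT L = 19.5×10⁻⁶ × 103 × 950 = 1.908 mm.
With a force P in the spring, the elastic change of the strut is PL/(AE) and that of the spring is P/k; compatibility requires their sum to equal δ_free.
So P = δ_free / [L/(AE) + 1/k] = 1.908 / [ 950/(2300×99×10³) + 1/(420×10³) ].
P = 1.908 / 6.553×10⁻⁶ = 291200 N.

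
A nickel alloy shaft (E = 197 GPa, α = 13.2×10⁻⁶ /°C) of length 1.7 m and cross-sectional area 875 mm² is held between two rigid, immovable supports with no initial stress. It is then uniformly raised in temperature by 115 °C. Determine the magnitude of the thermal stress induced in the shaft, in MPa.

Because both ends are immovable the net strain is zero, and the suppressed thermal strain is αΔT = 13.2×10⁻⁶ × 115 = 1518×10⁻⁶.
σ = EαΔT = 197×10³ × 13.2×10⁻⁶ × 115 = 299 MPa (compressive; the shaft is trying to expand).

σ ≈ 299 MPa (compressive)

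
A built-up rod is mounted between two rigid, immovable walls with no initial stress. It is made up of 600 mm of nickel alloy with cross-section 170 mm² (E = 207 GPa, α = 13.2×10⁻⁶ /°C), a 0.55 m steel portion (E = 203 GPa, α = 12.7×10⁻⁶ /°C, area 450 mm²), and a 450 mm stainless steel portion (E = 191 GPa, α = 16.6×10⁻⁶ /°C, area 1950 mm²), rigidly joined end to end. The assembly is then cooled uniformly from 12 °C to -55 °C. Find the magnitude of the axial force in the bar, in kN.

If the supports were absent, the total length change would be Σ αᵢΔT Lᵢ = 13.2×10⁻⁶×67×600 + 12.7×10⁻⁶×67×550 + 16.6×10⁻⁶×67×450 = 1.499 mm.
Since the ends are fixed, an axial force P builds up, equal in every segment, with P · Σ Lᵢ/(AᵢEᵢ) = δ_free.
The series flexibility is Σ Lᵢ/(AᵢEᵢ) = 600/(170×207×10³) + 550/(450×203×10³) + 450/(1950×191×10³) = 2.428×10⁻⁵ mm/N.
P = 1.499 / 2.428×10⁻⁵ = 61740 N = 61.74 kN, tensile.

P ≈ 61.7 kN (tensile)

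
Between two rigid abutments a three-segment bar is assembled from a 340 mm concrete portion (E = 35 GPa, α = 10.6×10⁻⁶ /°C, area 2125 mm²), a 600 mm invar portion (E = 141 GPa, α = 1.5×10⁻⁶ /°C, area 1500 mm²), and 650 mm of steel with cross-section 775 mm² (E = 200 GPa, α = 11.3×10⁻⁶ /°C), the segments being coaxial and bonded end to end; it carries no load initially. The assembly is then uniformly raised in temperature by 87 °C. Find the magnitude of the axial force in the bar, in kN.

P ≈ 88.9 kN (compressive)

Free thermal expansion of the whole bar: Σ αᵢΔT Lᵢ = 10.6×10⁻⁶×87×340 + 1.5×10⁻⁶×87×600 + 11.3×10⁻⁶×87×650 = 1.031 mm.
The walls prevent any net length change, so an axial force P (same in every segment) develops. Compatibility: P · Σ Lᵢ/(AᵢEᵢ) = δ_free.
Σ Lᵢ/(AᵢEᵢ) = 340/(2125×35×10³) + 600/(1500×141×10³) + 650/(775×200×10³) = 1.16×10⁻⁵ mm/N.
So P = 1.031 / 1.16×10⁻⁵ = 88.85 kN, compressive.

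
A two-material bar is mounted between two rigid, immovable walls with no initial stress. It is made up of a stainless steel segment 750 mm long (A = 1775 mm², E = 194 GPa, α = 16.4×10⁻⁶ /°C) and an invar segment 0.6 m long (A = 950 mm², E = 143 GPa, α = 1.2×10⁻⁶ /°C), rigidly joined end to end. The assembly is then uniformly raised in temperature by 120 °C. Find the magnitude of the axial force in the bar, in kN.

With the walls removed the bar would change length by δ_free = Σ αᵢΔT Lᵢ = 16.4×10⁻⁶×120×750 + 1.2×10⁻⁶×120×600 = 1.562 mm.
The rigid supports impose zero overall length change; the single axial force P common to all segments must satisfy P Σ Lᵢ/(AᵢEᵢ) = δ_free.
Σ Lᵢ/(AᵢEᵢ) = 750/(1775×194×10³) + 600/(950×143×10³) = 6.595×10⁻⁶ mm/N.
Hence P = δ_free / Σ(L/AE) = 1.562/6.595×10⁻⁶ = 236.9 kN (compressive).

P ≈ 237 kN (compressive)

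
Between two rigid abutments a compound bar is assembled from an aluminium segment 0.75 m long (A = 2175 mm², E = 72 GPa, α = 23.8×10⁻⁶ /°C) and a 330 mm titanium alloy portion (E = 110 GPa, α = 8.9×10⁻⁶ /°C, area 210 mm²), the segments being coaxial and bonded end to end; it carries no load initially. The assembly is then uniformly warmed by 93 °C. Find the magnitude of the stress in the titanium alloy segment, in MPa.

If the supports were absent, the total length change would be Σ αᵢΔT Lᵢ = 23.8×10⁻⁶×93×750 + 8.9×10⁻⁶×93×330 = 1.933 mm.
The walls prevent any net length change, so an axial force P (same in every segment) develops. Compatibility: P · Σ Lᵢ/(AᵢEᵢ) = δ_free.
The series flexibility is Σ Lᵢ/(AᵢEᵢ) = 750/(2175×72×10³) + 330/(210×110×10³) = 1.907×10⁻⁵ mm/N.
So P = 1.933 / 1.907×10⁻⁵ = 101.3 kN, compressive.
σ_{titanium alloy} = P / A = 101300 / 210 = 482.6 MPa.

σ ≈ 483 MPa (compressive)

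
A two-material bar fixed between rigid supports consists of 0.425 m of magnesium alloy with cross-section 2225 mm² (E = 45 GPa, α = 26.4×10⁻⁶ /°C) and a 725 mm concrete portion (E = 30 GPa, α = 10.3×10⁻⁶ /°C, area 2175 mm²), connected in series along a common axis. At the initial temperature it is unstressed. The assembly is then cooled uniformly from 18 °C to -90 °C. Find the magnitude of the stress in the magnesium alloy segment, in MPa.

σ ≈ 59.1 MPa (tensile)

With the walls removed the bar would change length by δ_free = Σ αᵢΔT Lᵢ = 26.4×10⁻⁶×108×425 + 10.3×10⁻⁶×108×725 = 2.018 mm.
Since the ends are fixed, an axial force P builds up, equal in every segment, with P · Σ Lᵢ/(AᵢEᵢ) = δ_free.
Σ Lᵢ/(AᵢEᵢ) = 425/(2225×45×10³) + 725/(2175×30×10³) = 1.536×10⁻⁵ mm/N.
Hence P = δ_free / Σ(L/AE) = 2.018/1.536×10⁻⁵ = 131.4 kN (tensile).
σ_{magnesium alloy} = P / A = 131400 / 2225 = 59.07 MPa.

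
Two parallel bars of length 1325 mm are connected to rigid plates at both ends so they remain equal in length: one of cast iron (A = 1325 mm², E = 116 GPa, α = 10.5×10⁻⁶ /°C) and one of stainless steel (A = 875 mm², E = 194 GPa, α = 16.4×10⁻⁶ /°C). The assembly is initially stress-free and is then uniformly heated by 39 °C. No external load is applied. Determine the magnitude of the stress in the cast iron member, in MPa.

Equilibrium of a rigid end plate with no external load gives equal and opposite internal forces ±P in the two members. Since α_{stainless steel} > α_{cast iron}, heating drives the stainless steel into compression and the cast iron into tension.
Compatibility of the two members (thermal + elastic change equal): (α₁ − α₂)ΔT = P·[1/(A₁E₁) + 1/(A₂E₂)].
|α₁ − α₂|·ΔT = 5.9×10⁻⁶ × 39 = 0.0002301.
1/(A₁E₁) + 1/(A₂E₂) = 1/(1325×116×10³) + 1/(875×194×10³) = 1.24×10⁻⁸ N⁻¹.
So P = 0.0002301 / 1.24×10⁻⁸ = 18.56 kN.
σ_{cast iron} = P/A₁ = 18560/1325 = 14.01 MPa, tensile.

σ ≈ 14 MPa (tensile)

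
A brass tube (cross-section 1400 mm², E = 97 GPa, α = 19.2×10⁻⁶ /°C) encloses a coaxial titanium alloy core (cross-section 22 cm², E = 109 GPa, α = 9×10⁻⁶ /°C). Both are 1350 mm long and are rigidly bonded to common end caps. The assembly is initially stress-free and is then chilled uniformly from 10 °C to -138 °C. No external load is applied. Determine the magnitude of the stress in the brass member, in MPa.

σ ≈ 93.5 MPa (tensile)

The brass has the larger α, so on cooling it would change length more than the titanium alloy if both were free. The rigid plates force a common final length, so the brass is put into tension and the titanium alloy into compression, with equal and opposite forces P (no external load).
Compatibility of the two members (thermal + elastic change equal): (α₁ − α₂)ΔT = P·[1/(A₁E₁) + 1/(A₂E₂)].
|α₁ − α₂|·ΔT = 10.2×10⁻⁶ × 148 = 0.00151.
1/(A₁E₁) + 1/(A₂E₂) = 1/(1400×97×10³) + 1/(2200×109×10³) = 1.153×10⁻⁸ N⁻¹.
P = 0.00151 / 1.153×10⁻⁸ = 130900 N = 130.9 kN.
σ_{brass} = P/A₁ = 130900/1400 = 93.49 MPa, tensile.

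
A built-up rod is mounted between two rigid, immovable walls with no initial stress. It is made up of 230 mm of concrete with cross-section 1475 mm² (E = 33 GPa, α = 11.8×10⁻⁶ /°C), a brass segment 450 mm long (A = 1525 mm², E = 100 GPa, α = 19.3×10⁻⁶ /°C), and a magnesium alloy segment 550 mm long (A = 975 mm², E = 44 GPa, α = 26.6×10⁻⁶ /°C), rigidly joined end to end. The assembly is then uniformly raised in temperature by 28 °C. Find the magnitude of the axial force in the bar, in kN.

If the supports were absent, the total length change would be Σ αᵢΔT Lᵢ = 11.8×10⁻⁶×28×230 + 19.3×10⁻⁶×28×450 + 26.6×10⁻⁶×28×550 = 0.7288 mm.
Since the ends are fixed, an axial force P builds up, equal in every segment, with P · Σ Lᵢ/(AᵢEᵢ) = δ_free.
Σ Lᵢ/(AᵢEᵢ) = 230/(1475×33×10³) + 450/(1525×100×10³) + 550/(975×44×10³) = 2.05×10⁻⁵ mm/N.
So P = 0.7288 / 2.05×10⁻⁵ = 35.56 kN, compressive.

P ≈ 35.6 kN (compressive)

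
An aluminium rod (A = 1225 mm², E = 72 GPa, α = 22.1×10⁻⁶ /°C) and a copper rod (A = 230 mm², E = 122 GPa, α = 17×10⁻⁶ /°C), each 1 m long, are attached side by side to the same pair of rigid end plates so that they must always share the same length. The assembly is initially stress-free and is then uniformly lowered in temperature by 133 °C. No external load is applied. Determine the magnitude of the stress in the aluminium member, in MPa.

σ ≈ 11.8 MPa (tensile)

Both members must finish at the same length. With the larger α, the aluminium tends to over-contract; the plates restrain it, putting the aluminium in tension and the copper in compression. With no external load the two internal forces are equal and opposite, magnitude P.
Setting the final lengths equal and cancelling L: (α₁ − α₂)ΔT = P/(A₁E₁) + P/(A₂E₂).
|α₁ − α₂|·ΔT = 5.1×10⁻⁶ × 133 = 0.0006783.
1/(A₁E₁) + 1/(A₂E₂) = 1/(1225×72×10³) + 1/(230×122×10³) = 4.698×10⁻⁸ N⁻¹.
So P = 0.0006783 / 4.698×10⁻⁸ = 14.44 kN.
σ_{aluminium} = P/A₁ = 14440/1225 = 11.79 MPa, tensile.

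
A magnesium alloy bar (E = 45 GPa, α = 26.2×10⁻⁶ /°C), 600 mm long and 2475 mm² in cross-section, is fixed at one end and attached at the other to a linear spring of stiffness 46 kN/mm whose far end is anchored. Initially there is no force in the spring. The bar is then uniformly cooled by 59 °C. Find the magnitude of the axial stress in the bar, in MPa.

σ ≈ 13.8 MPa (tensile)

Free thermal contraction: δ_free = αΔT L = 26.2×10⁻⁶ × 59 × 600 = 0.9275 mm.
With a force P in the spring, the elastic change of the bar is PL/(AE) and that of the spring is P/k; compatibility requires their sum to equal δ_free.
So P = δ_free / [L/(AE) + 1/k] = 0.9275 / [ 600/(2475×45×10³) + 1/(46×10³) ].
P = 0.9275 / 2.713×10⁻⁵ = 34190 N.
σ = P/A = 34190/2475 = 13.81 MPa.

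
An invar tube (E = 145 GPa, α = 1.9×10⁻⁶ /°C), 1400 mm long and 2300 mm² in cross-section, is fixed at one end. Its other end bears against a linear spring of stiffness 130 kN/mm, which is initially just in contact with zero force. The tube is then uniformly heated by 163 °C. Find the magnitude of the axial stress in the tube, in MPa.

If the spring were absent the tube would lengthen by αΔT L = 1.9×10⁻⁶ × 163 × 1400 = 0.4336 mm.
Let P be the compressive force at the spring. The tube shortens elastically by PL/(AE) and the spring compresses by P/k; together these equal δ_free.
P [ L/(AE) + 1/k ] = δ_free → P [ 1400/(2300×145×10³) + 1/(130×10³) ] = 0.4336.
P = 0.4336 / 1.189×10⁻⁵ = 36470 N.
σ = P/A = 36470/2300 = 15.85 MPa.

σ ≈ 15.9 MPa (compressive)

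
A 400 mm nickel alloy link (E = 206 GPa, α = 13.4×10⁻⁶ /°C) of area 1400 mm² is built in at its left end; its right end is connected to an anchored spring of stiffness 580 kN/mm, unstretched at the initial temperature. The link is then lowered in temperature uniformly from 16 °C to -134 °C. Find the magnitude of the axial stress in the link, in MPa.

Free thermal contraction: δ_free = αΔT L = 13.4×10⁻⁶ × 150 × 400 = 0.804 mm.
Let P be the tensile force in the spring. The link extends elastically by PL/(AE) and the spring stretches by P/k; together these equal δ_free.
So P = δ_free / [L/(AE) + 1/k] = 0.804 / [ 400/(1400×206×10³) + 1/(580×10³) ].
P = 0.804 / 3.111×10⁻⁶ = 258400 N.
σ = P/A = 258400/1400 = 184.6 MPa.

σ ≈ 185 MPa (tensile)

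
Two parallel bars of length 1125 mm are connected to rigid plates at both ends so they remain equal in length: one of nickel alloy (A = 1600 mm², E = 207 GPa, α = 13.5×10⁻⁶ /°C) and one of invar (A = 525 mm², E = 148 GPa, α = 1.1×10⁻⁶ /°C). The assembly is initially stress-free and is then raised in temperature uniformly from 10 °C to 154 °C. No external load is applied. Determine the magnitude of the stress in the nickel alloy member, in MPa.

Equilibrium of a rigid end plate with no external load gives equal and opposite internal forces ±P in the two members. Since α_{nickel alloy} > α_{invar}, heating drives the nickel alloy into compression and the invar into tension.
Compatibility of the two members (thermal + elastic change equal): (α₁ − α₂)ΔT = P·[1/(A₁E₁) + 1/(A₂E₂)].
|α₁ − α₂|·ΔT = 12.4×10⁻⁶ × 144 = 0.001786.
1/(A₁E₁) + 1/(A₂E₂) = 1/(1600×207×10³) + 1/(525×148×10³) = 1.589×10⁻⁸ N⁻¹.
P = 0.001786 / 1.589×10⁻⁸ = 112400 N = 112.4 kN.
σ_{nickel alloy} = P/A₁ = 112400/1600 = 70.24 MPa, compressive.

σ ≈ 70.2 MPa (compressive)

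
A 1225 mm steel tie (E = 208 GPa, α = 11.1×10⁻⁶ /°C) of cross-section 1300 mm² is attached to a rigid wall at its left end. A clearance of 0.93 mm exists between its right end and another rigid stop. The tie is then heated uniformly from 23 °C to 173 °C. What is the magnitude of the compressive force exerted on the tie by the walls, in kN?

Unrestrained expansion: δ_free = αΔT L = 11.1×10⁻⁶ × 150 × 1225 = 2.04 mm.
This exceeds the 0.93 mm gap, so the wall pushes back. The portion of expansion that must be recovered elastically is δ_free − gap = 2.04 − 0.93 = 1.11 mm.
So σ = E(δ_free − g)/L = 208×10³ × 1.11/1225 = 188.4 MPa.
P = σA = 188.4 × 1300 = 244.9 kN.

P ≈ 245 kN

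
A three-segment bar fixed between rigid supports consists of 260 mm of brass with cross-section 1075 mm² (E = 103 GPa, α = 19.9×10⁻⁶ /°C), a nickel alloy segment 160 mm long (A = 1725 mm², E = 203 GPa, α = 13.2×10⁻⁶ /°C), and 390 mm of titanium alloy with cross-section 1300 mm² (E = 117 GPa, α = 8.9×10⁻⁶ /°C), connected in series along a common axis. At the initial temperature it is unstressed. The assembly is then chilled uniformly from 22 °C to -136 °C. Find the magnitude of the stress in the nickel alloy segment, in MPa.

With the walls removed the bar would change length by δ_free = Σ αᵢΔT Lᵢ = 19.9×10⁻⁶×158×260 + 13.2×10⁻⁶×158×160 + 8.9×10⁻⁶×158×390 = 1.7 mm.
The rigid supports impose zero overall length change; the single axial force P common to all segments must satisfy P Σ Lᵢ/(AᵢEᵢ) = δ_free.
Σ Lᵢ/(AᵢEᵢ) = 260/(1075×103×10³) + 160/(1725×203×10³) + 390/(1300×117×10³) = 5.369×10⁻⁶ mm/N.
Hence P = δ_free / Σ(L/AE) = 1.7/5.369×10⁻⁶ = 316.5 kN (tensile).
σ_{nickel alloy} = P / A = 316500 / 1725 = 183.5 MPa.

σ ≈ 184 MPa (tensile)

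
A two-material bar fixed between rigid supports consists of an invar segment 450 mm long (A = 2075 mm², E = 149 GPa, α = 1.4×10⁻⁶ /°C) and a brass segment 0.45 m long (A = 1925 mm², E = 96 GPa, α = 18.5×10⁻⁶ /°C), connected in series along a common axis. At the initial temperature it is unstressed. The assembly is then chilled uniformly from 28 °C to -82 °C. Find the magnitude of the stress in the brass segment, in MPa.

With the walls removed the bar would change length by δ_free = Σ αᵢΔT Lᵢ = 1.4×10⁻⁶×110×450 + 18.5×10⁻⁶×110×450 = 0.985 mm.
Since the ends are fixed, an axial force P builds up, equal in every segment, with P · Σ Lᵢ/(AᵢEᵢ) = δ_free.
Σ Lᵢ/(AᵢEᵢ) = 450/(2075×149×10³) + 450/(1925×96×10³) = 3.891×10⁻⁶ mm/N.
So P = 0.985 / 3.891×10⁻⁶ = 253.2 kN, tensile.
σ_{brass} = P / A = 253200 / 1925 = 131.5 MPa.

σ ≈ 132 MPa (tensile)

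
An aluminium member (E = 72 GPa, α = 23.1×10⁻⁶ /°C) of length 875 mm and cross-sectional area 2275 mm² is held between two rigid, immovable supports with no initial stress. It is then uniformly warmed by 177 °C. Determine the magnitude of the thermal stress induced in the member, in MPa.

Because both ends are immovable the net strain is zero, and the suppressed thermal strain is αΔT = 23.1×10⁻⁶ × 177 = 4088.7×10⁻⁶.
The stress required to suppress this strain is σ = Eε = 72×10³ × 4088.7×10⁻⁶ = 294.4 MPa, compressive since the member is trying to expand.

σ ≈ 294 MPa (compressive)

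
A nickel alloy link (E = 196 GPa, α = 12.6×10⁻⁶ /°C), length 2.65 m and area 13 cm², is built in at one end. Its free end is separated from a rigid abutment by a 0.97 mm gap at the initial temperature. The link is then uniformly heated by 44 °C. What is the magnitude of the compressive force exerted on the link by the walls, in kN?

P ≈ 48 kN

If the wall were absent the link would grow by αΔT L = 12.6×10⁻⁶ × 44 × 2650 = 1.469 mm.
This exceeds the 0.97 mm gap, so the wall pushes back. The portion of expansion that must be recovered elastically is δ_free − gap = 1.469 − 0.97 = 0.4992 mm.
So σ = E(δ_free − g)/L = 196×10³ × 0.4992/2650 = 36.92 MPa.
Force on the wall = σA = 36.92 × 1300 mm² = 47.99 kN.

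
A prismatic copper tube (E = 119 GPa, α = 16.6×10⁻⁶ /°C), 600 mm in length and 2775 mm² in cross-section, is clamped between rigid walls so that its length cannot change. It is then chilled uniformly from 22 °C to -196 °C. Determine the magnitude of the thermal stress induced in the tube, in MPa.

Because both ends are immovable the net strain is zero, and the suppressed thermal strain is αΔT = 16.6×10⁻⁶ × 218 = 3618.8×10⁻⁶.
The stress required to suppress this strain is σ = Eε = 119×10³ × 3618.8×10⁻⁶ = 430.6 MPa, tensile since the tube is trying to contract.

σ ≈ 431 MPa (tensile)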